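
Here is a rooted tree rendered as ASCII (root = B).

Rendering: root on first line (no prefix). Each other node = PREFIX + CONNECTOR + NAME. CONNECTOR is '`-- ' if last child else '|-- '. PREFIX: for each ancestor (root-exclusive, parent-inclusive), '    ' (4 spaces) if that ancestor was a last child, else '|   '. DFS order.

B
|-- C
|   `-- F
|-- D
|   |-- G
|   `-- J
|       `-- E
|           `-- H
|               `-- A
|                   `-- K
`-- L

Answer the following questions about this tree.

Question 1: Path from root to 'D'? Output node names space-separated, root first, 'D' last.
Answer: B D

Derivation:
Walk down from root: B -> D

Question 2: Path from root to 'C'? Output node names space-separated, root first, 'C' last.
Walk down from root: B -> C

Answer: B C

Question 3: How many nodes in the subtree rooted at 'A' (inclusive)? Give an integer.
Answer: 2

Derivation:
Subtree rooted at A contains: A, K
Count = 2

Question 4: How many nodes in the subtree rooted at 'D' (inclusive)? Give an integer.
Subtree rooted at D contains: A, D, E, G, H, J, K
Count = 7

Answer: 7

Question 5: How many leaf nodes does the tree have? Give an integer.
Answer: 4

Derivation:
Leaves (nodes with no children): F, G, K, L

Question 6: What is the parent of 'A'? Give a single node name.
Answer: H

Derivation:
Scan adjacency: A appears as child of H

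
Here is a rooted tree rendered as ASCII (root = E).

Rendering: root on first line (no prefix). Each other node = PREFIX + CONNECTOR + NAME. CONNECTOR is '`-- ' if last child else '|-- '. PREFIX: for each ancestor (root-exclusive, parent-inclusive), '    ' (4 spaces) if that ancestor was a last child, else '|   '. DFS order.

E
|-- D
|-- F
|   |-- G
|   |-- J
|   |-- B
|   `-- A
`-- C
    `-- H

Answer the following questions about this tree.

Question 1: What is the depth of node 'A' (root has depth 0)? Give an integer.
Path from root to A: E -> F -> A
Depth = number of edges = 2

Answer: 2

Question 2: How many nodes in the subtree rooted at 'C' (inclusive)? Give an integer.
Answer: 2

Derivation:
Subtree rooted at C contains: C, H
Count = 2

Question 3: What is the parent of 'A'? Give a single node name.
Scan adjacency: A appears as child of F

Answer: F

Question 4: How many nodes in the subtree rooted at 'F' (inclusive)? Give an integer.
Answer: 5

Derivation:
Subtree rooted at F contains: A, B, F, G, J
Count = 5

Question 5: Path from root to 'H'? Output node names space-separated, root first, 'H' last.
Answer: E C H

Derivation:
Walk down from root: E -> C -> H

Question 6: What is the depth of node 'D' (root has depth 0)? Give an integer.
Answer: 1

Derivation:
Path from root to D: E -> D
Depth = number of edges = 1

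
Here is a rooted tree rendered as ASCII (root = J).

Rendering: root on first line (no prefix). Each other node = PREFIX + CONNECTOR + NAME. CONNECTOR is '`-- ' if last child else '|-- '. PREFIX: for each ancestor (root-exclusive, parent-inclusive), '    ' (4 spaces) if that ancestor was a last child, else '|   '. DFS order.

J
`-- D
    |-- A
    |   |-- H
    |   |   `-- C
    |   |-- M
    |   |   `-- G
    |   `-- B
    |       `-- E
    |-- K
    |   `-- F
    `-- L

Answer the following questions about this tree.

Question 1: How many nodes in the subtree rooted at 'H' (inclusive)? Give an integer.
Subtree rooted at H contains: C, H
Count = 2

Answer: 2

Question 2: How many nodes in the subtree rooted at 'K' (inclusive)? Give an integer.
Answer: 2

Derivation:
Subtree rooted at K contains: F, K
Count = 2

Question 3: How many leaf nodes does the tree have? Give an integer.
Answer: 5

Derivation:
Leaves (nodes with no children): C, E, F, G, L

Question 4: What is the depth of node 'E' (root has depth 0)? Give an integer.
Path from root to E: J -> D -> A -> B -> E
Depth = number of edges = 4

Answer: 4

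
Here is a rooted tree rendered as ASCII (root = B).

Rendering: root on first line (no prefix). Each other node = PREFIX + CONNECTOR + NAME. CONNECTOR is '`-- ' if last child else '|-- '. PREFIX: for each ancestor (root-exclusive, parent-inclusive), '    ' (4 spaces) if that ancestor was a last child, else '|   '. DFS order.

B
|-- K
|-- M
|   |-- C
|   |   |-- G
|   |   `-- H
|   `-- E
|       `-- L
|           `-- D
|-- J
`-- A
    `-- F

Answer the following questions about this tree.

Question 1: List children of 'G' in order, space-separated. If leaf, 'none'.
Answer: none

Derivation:
Node G's children (from adjacency): (leaf)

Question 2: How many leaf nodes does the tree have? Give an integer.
Leaves (nodes with no children): D, F, G, H, J, K

Answer: 6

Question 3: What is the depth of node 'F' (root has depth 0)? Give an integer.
Path from root to F: B -> A -> F
Depth = number of edges = 2

Answer: 2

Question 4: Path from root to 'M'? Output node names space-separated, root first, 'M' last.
Answer: B M

Derivation:
Walk down from root: B -> M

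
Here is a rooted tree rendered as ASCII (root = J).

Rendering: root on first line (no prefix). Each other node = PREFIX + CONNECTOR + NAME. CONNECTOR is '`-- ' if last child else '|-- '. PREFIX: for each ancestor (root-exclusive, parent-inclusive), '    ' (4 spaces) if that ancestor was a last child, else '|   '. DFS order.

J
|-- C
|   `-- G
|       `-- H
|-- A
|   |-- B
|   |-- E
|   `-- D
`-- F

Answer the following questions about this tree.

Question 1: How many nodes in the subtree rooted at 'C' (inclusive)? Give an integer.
Answer: 3

Derivation:
Subtree rooted at C contains: C, G, H
Count = 3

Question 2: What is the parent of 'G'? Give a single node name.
Scan adjacency: G appears as child of C

Answer: C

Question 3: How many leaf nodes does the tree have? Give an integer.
Answer: 5

Derivation:
Leaves (nodes with no children): B, D, E, F, H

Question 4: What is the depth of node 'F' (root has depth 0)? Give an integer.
Path from root to F: J -> F
Depth = number of edges = 1

Answer: 1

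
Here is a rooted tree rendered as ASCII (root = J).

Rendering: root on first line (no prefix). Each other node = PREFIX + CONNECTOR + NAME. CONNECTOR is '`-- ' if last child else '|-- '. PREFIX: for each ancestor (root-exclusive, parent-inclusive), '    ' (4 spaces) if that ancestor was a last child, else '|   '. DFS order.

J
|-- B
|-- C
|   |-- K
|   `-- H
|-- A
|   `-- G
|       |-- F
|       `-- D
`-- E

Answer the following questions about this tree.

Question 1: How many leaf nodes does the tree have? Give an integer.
Leaves (nodes with no children): B, D, E, F, H, K

Answer: 6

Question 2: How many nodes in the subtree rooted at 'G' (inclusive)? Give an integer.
Subtree rooted at G contains: D, F, G
Count = 3

Answer: 3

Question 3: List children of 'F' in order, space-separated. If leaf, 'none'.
Node F's children (from adjacency): (leaf)

Answer: none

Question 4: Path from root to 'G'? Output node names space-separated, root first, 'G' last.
Answer: J A G

Derivation:
Walk down from root: J -> A -> G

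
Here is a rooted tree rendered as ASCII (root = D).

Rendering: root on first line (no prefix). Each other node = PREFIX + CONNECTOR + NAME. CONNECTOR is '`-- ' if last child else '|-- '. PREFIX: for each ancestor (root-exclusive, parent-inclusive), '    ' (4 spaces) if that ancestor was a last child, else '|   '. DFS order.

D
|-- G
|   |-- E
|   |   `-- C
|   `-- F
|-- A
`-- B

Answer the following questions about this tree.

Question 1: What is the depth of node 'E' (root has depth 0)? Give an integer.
Path from root to E: D -> G -> E
Depth = number of edges = 2

Answer: 2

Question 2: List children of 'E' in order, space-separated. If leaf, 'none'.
Answer: C

Derivation:
Node E's children (from adjacency): C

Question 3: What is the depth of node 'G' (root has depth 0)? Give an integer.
Path from root to G: D -> G
Depth = number of edges = 1

Answer: 1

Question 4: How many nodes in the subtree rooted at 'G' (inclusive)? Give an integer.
Subtree rooted at G contains: C, E, F, G
Count = 4

Answer: 4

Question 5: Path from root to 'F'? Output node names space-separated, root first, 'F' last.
Answer: D G F

Derivation:
Walk down from root: D -> G -> F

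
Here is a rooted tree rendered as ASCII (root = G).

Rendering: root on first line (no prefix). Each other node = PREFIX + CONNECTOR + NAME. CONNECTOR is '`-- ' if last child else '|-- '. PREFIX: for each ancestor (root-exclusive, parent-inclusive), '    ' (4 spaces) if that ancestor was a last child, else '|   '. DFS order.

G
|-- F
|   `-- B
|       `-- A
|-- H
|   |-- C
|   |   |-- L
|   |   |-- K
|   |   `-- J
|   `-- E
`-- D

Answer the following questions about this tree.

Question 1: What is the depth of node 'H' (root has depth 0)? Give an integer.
Path from root to H: G -> H
Depth = number of edges = 1

Answer: 1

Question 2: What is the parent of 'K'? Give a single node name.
Scan adjacency: K appears as child of C

Answer: C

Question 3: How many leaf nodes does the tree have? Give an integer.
Leaves (nodes with no children): A, D, E, J, K, L

Answer: 6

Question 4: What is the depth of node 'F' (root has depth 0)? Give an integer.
Answer: 1

Derivation:
Path from root to F: G -> F
Depth = number of edges = 1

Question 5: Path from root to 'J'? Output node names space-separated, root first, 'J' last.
Answer: G H C J

Derivation:
Walk down from root: G -> H -> C -> J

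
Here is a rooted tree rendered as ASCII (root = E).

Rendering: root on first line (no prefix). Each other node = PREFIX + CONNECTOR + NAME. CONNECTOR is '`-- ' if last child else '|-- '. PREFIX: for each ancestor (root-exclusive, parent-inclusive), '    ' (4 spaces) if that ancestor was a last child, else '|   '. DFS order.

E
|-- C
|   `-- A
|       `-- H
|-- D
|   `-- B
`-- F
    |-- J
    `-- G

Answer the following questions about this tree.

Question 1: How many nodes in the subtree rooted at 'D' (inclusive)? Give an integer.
Subtree rooted at D contains: B, D
Count = 2

Answer: 2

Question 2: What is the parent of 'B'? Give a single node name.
Scan adjacency: B appears as child of D

Answer: D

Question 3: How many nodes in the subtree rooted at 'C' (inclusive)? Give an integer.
Subtree rooted at C contains: A, C, H
Count = 3

Answer: 3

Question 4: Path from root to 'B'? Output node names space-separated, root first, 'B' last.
Walk down from root: E -> D -> B

Answer: E D B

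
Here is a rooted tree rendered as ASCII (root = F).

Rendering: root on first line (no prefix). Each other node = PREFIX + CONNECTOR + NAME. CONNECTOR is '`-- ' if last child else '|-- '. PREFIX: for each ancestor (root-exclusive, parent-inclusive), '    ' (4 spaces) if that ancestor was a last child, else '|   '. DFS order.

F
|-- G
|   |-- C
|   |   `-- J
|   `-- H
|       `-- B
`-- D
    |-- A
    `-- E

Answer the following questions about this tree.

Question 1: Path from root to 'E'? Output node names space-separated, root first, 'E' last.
Walk down from root: F -> D -> E

Answer: F D E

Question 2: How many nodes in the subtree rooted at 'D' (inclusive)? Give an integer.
Subtree rooted at D contains: A, D, E
Count = 3

Answer: 3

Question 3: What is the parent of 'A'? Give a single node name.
Scan adjacency: A appears as child of D

Answer: D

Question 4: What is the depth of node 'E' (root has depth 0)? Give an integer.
Path from root to E: F -> D -> E
Depth = number of edges = 2

Answer: 2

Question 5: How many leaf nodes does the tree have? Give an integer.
Leaves (nodes with no children): A, B, E, J

Answer: 4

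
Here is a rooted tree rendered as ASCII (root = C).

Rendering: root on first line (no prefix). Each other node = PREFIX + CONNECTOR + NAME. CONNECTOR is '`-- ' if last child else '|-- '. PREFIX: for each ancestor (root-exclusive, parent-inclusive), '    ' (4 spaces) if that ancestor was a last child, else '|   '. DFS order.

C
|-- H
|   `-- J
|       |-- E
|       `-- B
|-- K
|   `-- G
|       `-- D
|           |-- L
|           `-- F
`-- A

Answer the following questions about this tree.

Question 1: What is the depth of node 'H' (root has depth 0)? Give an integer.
Answer: 1

Derivation:
Path from root to H: C -> H
Depth = number of edges = 1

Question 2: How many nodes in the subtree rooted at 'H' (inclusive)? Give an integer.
Subtree rooted at H contains: B, E, H, J
Count = 4

Answer: 4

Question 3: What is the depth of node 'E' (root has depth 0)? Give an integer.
Path from root to E: C -> H -> J -> E
Depth = number of edges = 3

Answer: 3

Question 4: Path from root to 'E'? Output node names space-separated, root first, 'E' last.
Walk down from root: C -> H -> J -> E

Answer: C H J E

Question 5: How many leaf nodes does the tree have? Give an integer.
Answer: 5

Derivation:
Leaves (nodes with no children): A, B, E, F, L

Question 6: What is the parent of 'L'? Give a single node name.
Scan adjacency: L appears as child of D

Answer: D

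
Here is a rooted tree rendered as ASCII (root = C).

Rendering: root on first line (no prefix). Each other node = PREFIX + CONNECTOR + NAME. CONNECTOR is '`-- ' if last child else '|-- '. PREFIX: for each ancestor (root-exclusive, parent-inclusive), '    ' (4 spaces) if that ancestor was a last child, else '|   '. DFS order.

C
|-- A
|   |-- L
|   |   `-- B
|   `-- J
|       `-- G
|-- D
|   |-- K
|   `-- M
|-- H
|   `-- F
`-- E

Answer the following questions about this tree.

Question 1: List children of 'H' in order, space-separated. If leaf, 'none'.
Answer: F

Derivation:
Node H's children (from adjacency): F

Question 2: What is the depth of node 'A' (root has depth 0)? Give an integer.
Answer: 1

Derivation:
Path from root to A: C -> A
Depth = number of edges = 1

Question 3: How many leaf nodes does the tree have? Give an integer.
Answer: 6

Derivation:
Leaves (nodes with no children): B, E, F, G, K, M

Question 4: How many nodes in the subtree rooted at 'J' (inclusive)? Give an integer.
Subtree rooted at J contains: G, J
Count = 2

Answer: 2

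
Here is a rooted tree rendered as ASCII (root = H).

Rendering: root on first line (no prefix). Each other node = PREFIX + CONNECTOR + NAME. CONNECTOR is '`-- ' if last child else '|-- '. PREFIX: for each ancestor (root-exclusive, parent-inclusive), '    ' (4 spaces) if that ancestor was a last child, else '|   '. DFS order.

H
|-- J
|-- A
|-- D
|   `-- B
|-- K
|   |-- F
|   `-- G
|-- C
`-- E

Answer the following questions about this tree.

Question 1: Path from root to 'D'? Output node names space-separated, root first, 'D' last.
Walk down from root: H -> D

Answer: H D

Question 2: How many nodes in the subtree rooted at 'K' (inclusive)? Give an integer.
Answer: 3

Derivation:
Subtree rooted at K contains: F, G, K
Count = 3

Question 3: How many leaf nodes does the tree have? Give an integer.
Answer: 7

Derivation:
Leaves (nodes with no children): A, B, C, E, F, G, J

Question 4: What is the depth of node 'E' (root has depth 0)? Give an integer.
Answer: 1

Derivation:
Path from root to E: H -> E
Depth = number of edges = 1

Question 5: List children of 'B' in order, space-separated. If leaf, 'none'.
Answer: none

Derivation:
Node B's children (from adjacency): (leaf)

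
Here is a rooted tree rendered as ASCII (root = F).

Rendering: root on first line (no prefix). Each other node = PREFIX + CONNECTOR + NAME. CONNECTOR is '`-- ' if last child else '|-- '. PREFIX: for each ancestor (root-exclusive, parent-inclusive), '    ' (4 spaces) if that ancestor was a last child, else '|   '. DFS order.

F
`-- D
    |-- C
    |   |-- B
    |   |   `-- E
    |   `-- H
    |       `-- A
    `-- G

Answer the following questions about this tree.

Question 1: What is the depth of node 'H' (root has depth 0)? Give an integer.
Answer: 3

Derivation:
Path from root to H: F -> D -> C -> H
Depth = number of edges = 3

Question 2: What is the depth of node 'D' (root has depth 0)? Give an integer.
Path from root to D: F -> D
Depth = number of edges = 1

Answer: 1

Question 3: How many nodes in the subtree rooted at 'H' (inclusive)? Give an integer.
Subtree rooted at H contains: A, H
Count = 2

Answer: 2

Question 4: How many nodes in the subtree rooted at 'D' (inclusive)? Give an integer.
Answer: 7

Derivation:
Subtree rooted at D contains: A, B, C, D, E, G, H
Count = 7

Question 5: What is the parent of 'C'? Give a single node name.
Answer: D

Derivation:
Scan adjacency: C appears as child of D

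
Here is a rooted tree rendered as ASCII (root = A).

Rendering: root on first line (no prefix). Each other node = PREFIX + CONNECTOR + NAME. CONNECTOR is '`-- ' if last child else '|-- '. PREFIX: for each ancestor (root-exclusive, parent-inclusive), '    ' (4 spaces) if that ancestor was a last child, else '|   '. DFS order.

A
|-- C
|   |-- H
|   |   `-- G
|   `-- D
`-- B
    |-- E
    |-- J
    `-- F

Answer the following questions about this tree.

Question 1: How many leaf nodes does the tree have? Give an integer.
Leaves (nodes with no children): D, E, F, G, J

Answer: 5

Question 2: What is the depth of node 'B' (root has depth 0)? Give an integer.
Path from root to B: A -> B
Depth = number of edges = 1

Answer: 1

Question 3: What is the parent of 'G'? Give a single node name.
Scan adjacency: G appears as child of H

Answer: H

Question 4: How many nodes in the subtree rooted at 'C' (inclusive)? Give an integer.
Answer: 4

Derivation:
Subtree rooted at C contains: C, D, G, H
Count = 4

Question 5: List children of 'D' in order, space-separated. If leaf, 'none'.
Node D's children (from adjacency): (leaf)

Answer: none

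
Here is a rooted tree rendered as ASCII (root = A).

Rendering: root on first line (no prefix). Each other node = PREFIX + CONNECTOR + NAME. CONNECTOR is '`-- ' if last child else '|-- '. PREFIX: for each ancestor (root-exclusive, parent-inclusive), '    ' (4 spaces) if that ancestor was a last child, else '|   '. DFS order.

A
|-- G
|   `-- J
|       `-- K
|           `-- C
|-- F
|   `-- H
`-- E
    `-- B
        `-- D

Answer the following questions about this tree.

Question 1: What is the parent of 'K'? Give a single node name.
Answer: J

Derivation:
Scan adjacency: K appears as child of J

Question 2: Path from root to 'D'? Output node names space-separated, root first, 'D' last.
Walk down from root: A -> E -> B -> D

Answer: A E B D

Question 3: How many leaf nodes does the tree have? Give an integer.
Leaves (nodes with no children): C, D, H

Answer: 3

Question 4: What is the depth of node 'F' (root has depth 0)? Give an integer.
Path from root to F: A -> F
Depth = number of edges = 1

Answer: 1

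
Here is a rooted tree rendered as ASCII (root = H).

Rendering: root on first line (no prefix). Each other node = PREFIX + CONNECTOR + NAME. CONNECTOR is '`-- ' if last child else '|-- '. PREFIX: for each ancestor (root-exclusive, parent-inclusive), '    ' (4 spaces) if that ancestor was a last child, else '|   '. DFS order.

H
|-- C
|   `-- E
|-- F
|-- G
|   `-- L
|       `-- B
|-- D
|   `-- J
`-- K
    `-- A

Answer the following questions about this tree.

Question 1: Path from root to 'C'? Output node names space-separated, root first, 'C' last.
Answer: H C

Derivation:
Walk down from root: H -> C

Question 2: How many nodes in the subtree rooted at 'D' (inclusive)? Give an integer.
Answer: 2

Derivation:
Subtree rooted at D contains: D, J
Count = 2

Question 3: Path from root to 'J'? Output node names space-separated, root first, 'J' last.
Answer: H D J

Derivation:
Walk down from root: H -> D -> J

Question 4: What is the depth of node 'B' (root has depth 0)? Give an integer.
Answer: 3

Derivation:
Path from root to B: H -> G -> L -> B
Depth = number of edges = 3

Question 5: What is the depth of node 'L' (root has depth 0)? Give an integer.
Answer: 2

Derivation:
Path from root to L: H -> G -> L
Depth = number of edges = 2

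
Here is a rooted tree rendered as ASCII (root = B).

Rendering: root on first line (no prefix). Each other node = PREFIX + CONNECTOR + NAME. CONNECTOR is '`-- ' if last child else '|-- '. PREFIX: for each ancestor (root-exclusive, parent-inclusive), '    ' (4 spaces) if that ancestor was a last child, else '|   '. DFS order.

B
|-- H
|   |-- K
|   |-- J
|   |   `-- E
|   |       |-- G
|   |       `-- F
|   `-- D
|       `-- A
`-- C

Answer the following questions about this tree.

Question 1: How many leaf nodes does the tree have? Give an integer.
Leaves (nodes with no children): A, C, F, G, K

Answer: 5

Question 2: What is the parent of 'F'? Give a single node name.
Answer: E

Derivation:
Scan adjacency: F appears as child of E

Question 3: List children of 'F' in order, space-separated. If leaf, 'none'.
Node F's children (from adjacency): (leaf)

Answer: none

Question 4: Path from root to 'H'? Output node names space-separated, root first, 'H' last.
Answer: B H

Derivation:
Walk down from root: B -> H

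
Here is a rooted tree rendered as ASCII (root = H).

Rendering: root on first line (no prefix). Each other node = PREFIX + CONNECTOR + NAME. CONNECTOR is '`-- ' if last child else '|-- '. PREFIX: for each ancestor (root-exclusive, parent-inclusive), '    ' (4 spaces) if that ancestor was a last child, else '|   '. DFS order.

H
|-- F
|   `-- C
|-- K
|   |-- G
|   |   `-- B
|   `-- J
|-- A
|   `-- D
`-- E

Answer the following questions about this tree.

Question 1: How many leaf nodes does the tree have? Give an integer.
Leaves (nodes with no children): B, C, D, E, J

Answer: 5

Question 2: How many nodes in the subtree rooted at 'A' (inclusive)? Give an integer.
Subtree rooted at A contains: A, D
Count = 2

Answer: 2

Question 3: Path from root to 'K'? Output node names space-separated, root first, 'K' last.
Walk down from root: H -> K

Answer: H K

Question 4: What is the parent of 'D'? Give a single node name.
Answer: A

Derivation:
Scan adjacency: D appears as child of A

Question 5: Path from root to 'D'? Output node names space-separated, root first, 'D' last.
Walk down from root: H -> A -> D

Answer: H A D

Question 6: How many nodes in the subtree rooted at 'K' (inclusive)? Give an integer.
Answer: 4

Derivation:
Subtree rooted at K contains: B, G, J, K
Count = 4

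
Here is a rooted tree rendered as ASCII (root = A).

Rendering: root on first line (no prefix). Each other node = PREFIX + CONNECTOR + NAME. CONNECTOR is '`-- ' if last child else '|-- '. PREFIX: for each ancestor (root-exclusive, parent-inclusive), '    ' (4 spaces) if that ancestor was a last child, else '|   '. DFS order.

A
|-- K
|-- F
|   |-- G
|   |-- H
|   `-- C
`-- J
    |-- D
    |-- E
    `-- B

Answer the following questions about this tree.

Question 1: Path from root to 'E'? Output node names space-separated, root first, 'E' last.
Walk down from root: A -> J -> E

Answer: A J E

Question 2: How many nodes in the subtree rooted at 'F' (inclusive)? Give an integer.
Answer: 4

Derivation:
Subtree rooted at F contains: C, F, G, H
Count = 4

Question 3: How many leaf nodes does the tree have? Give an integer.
Leaves (nodes with no children): B, C, D, E, G, H, K

Answer: 7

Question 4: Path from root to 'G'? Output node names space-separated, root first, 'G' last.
Answer: A F G

Derivation:
Walk down from root: A -> F -> G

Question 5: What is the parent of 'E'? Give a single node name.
Answer: J

Derivation:
Scan adjacency: E appears as child of J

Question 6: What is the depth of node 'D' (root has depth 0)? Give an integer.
Answer: 2

Derivation:
Path from root to D: A -> J -> D
Depth = number of edges = 2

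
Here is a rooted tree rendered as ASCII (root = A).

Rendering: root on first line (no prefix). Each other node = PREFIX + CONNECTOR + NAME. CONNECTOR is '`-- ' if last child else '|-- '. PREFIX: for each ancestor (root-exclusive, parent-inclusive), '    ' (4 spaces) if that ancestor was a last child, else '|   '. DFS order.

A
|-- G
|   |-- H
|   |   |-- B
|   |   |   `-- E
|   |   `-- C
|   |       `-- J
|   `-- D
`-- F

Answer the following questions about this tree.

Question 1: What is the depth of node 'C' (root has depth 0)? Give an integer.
Answer: 3

Derivation:
Path from root to C: A -> G -> H -> C
Depth = number of edges = 3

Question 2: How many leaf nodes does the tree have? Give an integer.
Leaves (nodes with no children): D, E, F, J

Answer: 4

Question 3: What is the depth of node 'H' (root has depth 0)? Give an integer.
Answer: 2

Derivation:
Path from root to H: A -> G -> H
Depth = number of edges = 2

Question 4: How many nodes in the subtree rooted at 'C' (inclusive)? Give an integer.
Subtree rooted at C contains: C, J
Count = 2

Answer: 2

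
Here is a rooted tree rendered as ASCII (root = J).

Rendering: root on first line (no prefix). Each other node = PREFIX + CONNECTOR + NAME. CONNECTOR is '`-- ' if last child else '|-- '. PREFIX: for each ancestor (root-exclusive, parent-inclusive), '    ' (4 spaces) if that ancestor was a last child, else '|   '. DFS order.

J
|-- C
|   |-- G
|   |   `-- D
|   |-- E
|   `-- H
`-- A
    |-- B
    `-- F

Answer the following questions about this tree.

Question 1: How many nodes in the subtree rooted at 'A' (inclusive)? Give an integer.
Subtree rooted at A contains: A, B, F
Count = 3

Answer: 3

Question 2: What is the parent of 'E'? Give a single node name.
Answer: C

Derivation:
Scan adjacency: E appears as child of C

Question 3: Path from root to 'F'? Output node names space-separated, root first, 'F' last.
Walk down from root: J -> A -> F

Answer: J A F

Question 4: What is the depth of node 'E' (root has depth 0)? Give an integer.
Answer: 2

Derivation:
Path from root to E: J -> C -> E
Depth = number of edges = 2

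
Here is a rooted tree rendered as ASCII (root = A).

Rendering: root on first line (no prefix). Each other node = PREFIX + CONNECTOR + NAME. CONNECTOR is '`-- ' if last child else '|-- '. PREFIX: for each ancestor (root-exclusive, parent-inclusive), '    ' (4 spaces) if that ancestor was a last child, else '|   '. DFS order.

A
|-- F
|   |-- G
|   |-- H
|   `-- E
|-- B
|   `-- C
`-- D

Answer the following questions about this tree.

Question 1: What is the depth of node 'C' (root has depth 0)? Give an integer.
Path from root to C: A -> B -> C
Depth = number of edges = 2

Answer: 2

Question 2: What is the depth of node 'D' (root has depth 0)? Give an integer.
Answer: 1

Derivation:
Path from root to D: A -> D
Depth = number of edges = 1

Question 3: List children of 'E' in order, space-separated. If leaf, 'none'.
Answer: none

Derivation:
Node E's children (from adjacency): (leaf)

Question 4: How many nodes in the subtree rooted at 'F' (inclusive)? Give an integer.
Answer: 4

Derivation:
Subtree rooted at F contains: E, F, G, H
Count = 4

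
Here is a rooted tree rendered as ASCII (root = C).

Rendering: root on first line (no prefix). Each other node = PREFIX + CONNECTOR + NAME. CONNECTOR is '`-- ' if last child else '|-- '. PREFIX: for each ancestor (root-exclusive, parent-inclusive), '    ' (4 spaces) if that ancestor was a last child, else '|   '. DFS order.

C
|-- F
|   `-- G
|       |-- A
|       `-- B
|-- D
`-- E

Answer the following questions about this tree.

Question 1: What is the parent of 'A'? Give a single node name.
Answer: G

Derivation:
Scan adjacency: A appears as child of G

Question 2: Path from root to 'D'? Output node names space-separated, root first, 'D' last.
Answer: C D

Derivation:
Walk down from root: C -> D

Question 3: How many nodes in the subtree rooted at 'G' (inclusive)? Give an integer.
Subtree rooted at G contains: A, B, G
Count = 3

Answer: 3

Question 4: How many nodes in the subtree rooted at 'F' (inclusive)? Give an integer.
Answer: 4

Derivation:
Subtree rooted at F contains: A, B, F, G
Count = 4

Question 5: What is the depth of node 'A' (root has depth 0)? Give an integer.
Path from root to A: C -> F -> G -> A
Depth = number of edges = 3

Answer: 3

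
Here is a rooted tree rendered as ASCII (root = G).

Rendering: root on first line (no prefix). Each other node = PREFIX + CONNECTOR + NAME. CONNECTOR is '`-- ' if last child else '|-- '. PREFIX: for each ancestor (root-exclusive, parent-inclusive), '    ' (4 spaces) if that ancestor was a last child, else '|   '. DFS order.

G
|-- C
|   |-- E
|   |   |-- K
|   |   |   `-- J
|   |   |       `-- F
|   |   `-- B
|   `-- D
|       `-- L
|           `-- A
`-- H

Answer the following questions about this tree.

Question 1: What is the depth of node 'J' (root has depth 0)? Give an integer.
Answer: 4

Derivation:
Path from root to J: G -> C -> E -> K -> J
Depth = number of edges = 4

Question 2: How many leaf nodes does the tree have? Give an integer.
Leaves (nodes with no children): A, B, F, H

Answer: 4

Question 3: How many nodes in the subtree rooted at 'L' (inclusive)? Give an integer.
Answer: 2

Derivation:
Subtree rooted at L contains: A, L
Count = 2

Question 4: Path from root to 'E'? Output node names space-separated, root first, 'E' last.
Walk down from root: G -> C -> E

Answer: G C E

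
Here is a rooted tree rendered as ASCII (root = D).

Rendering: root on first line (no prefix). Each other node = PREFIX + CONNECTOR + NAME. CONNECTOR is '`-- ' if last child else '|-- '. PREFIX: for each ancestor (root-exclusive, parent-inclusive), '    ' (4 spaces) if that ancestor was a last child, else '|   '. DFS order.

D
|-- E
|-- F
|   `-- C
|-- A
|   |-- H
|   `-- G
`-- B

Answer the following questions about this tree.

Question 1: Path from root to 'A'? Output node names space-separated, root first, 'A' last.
Answer: D A

Derivation:
Walk down from root: D -> A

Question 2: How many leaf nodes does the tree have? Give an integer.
Answer: 5

Derivation:
Leaves (nodes with no children): B, C, E, G, H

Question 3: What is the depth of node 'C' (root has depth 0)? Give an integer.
Answer: 2

Derivation:
Path from root to C: D -> F -> C
Depth = number of edges = 2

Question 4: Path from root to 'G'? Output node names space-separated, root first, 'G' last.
Walk down from root: D -> A -> G

Answer: D A G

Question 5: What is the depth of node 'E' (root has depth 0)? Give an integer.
Answer: 1

Derivation:
Path from root to E: D -> E
Depth = number of edges = 1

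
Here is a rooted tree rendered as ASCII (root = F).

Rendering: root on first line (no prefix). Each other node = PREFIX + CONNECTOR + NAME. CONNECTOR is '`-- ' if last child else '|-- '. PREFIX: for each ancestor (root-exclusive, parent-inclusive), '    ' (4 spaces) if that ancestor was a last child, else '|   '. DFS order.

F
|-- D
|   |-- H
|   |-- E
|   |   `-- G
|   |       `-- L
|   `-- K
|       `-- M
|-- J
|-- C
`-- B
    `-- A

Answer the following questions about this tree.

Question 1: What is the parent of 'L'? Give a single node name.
Scan adjacency: L appears as child of G

Answer: G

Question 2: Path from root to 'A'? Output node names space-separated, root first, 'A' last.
Answer: F B A

Derivation:
Walk down from root: F -> B -> A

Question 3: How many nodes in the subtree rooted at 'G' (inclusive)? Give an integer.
Answer: 2

Derivation:
Subtree rooted at G contains: G, L
Count = 2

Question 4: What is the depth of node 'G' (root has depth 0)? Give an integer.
Answer: 3

Derivation:
Path from root to G: F -> D -> E -> G
Depth = number of edges = 3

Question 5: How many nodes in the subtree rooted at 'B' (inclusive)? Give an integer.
Answer: 2

Derivation:
Subtree rooted at B contains: A, B
Count = 2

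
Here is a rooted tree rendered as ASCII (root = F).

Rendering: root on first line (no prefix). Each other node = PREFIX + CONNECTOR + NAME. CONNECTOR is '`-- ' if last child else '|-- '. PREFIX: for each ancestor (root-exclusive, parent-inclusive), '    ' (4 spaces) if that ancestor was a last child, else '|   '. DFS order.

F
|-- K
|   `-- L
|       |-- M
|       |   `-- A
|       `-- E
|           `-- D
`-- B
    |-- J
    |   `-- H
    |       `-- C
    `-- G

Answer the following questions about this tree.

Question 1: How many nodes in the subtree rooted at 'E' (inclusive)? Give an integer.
Subtree rooted at E contains: D, E
Count = 2

Answer: 2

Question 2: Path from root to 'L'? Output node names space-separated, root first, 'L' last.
Answer: F K L

Derivation:
Walk down from root: F -> K -> L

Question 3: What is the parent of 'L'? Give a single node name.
Scan adjacency: L appears as child of K

Answer: K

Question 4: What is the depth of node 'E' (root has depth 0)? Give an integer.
Path from root to E: F -> K -> L -> E
Depth = number of edges = 3

Answer: 3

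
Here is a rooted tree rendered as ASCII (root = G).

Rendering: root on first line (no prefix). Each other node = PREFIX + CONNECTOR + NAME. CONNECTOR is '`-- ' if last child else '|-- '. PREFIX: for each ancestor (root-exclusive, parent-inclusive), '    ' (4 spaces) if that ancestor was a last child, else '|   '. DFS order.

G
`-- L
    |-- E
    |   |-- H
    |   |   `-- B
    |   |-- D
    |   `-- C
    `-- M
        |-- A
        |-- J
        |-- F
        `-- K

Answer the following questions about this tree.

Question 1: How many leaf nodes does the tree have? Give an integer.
Leaves (nodes with no children): A, B, C, D, F, J, K

Answer: 7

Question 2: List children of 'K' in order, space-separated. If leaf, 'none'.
Answer: none

Derivation:
Node K's children (from adjacency): (leaf)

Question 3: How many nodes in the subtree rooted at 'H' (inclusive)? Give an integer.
Subtree rooted at H contains: B, H
Count = 2

Answer: 2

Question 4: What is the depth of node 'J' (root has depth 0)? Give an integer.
Answer: 3

Derivation:
Path from root to J: G -> L -> M -> J
Depth = number of edges = 3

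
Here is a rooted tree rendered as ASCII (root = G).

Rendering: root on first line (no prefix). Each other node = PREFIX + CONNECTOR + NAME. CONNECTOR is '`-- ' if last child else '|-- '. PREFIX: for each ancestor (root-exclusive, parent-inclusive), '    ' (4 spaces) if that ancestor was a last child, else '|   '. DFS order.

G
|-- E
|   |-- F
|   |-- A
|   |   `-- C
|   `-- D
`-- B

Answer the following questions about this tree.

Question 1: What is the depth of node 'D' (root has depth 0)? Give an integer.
Path from root to D: G -> E -> D
Depth = number of edges = 2

Answer: 2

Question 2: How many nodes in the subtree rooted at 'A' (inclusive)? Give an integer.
Answer: 2

Derivation:
Subtree rooted at A contains: A, C
Count = 2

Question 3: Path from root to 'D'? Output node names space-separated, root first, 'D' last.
Answer: G E D

Derivation:
Walk down from root: G -> E -> D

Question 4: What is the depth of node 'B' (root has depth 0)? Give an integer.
Path from root to B: G -> B
Depth = number of edges = 1

Answer: 1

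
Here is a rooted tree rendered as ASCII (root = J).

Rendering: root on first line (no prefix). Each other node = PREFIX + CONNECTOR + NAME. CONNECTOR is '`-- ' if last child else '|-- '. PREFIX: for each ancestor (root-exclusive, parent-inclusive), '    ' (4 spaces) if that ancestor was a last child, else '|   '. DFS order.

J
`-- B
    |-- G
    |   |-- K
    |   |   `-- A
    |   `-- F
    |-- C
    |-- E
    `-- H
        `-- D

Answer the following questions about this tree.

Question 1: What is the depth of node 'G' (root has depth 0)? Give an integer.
Answer: 2

Derivation:
Path from root to G: J -> B -> G
Depth = number of edges = 2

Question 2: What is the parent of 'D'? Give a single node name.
Answer: H

Derivation:
Scan adjacency: D appears as child of H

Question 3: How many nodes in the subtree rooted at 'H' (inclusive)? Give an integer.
Answer: 2

Derivation:
Subtree rooted at H contains: D, H
Count = 2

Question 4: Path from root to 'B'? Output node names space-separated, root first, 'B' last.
Walk down from root: J -> B

Answer: J B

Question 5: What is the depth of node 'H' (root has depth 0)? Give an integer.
Answer: 2

Derivation:
Path from root to H: J -> B -> H
Depth = number of edges = 2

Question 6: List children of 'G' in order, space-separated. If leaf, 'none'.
Node G's children (from adjacency): K, F

Answer: K F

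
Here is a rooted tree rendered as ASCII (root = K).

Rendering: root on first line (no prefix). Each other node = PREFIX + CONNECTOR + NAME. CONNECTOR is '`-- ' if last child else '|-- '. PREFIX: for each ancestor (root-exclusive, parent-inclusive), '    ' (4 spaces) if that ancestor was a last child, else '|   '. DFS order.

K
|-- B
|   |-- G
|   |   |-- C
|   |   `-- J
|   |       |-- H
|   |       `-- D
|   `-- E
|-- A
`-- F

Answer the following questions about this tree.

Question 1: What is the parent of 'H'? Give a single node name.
Answer: J

Derivation:
Scan adjacency: H appears as child of J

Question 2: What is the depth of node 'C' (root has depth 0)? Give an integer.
Path from root to C: K -> B -> G -> C
Depth = number of edges = 3

Answer: 3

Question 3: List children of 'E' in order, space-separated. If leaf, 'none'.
Answer: none

Derivation:
Node E's children (from adjacency): (leaf)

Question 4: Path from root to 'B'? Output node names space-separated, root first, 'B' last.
Answer: K B

Derivation:
Walk down from root: K -> B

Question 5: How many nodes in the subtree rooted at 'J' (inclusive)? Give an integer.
Subtree rooted at J contains: D, H, J
Count = 3

Answer: 3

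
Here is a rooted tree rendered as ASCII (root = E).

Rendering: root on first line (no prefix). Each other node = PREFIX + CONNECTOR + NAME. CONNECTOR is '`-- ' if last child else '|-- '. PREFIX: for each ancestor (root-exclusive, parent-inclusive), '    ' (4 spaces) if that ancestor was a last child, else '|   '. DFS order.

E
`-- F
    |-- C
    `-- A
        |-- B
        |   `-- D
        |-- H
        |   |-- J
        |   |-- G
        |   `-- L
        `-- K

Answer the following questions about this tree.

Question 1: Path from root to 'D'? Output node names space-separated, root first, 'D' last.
Walk down from root: E -> F -> A -> B -> D

Answer: E F A B D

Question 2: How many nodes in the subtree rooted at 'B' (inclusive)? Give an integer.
Answer: 2

Derivation:
Subtree rooted at B contains: B, D
Count = 2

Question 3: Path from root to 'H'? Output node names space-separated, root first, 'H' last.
Answer: E F A H

Derivation:
Walk down from root: E -> F -> A -> H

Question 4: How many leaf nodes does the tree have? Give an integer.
Leaves (nodes with no children): C, D, G, J, K, L

Answer: 6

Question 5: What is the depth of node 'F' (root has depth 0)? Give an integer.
Answer: 1

Derivation:
Path from root to F: E -> F
Depth = number of edges = 1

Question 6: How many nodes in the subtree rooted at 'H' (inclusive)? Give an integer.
Answer: 4

Derivation:
Subtree rooted at H contains: G, H, J, L
Count = 4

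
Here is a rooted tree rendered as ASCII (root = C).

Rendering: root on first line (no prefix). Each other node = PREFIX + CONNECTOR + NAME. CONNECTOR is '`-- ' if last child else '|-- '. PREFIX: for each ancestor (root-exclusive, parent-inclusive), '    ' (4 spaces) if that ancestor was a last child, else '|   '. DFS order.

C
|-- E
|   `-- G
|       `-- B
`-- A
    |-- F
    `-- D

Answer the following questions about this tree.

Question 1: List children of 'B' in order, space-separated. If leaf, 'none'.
Node B's children (from adjacency): (leaf)

Answer: none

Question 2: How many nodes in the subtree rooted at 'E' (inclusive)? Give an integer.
Answer: 3

Derivation:
Subtree rooted at E contains: B, E, G
Count = 3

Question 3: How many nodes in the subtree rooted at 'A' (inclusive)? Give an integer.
Subtree rooted at A contains: A, D, F
Count = 3

Answer: 3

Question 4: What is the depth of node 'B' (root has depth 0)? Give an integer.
Answer: 3

Derivation:
Path from root to B: C -> E -> G -> B
Depth = number of edges = 3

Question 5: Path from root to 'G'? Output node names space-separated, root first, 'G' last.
Walk down from root: C -> E -> G

Answer: C E G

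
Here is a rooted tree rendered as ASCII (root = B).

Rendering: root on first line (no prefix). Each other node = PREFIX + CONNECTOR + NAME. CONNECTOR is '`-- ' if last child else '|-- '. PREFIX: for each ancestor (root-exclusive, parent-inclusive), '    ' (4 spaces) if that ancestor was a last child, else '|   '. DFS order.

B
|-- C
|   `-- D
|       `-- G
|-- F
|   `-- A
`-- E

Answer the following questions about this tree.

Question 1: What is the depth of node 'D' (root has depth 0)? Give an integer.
Answer: 2

Derivation:
Path from root to D: B -> C -> D
Depth = number of edges = 2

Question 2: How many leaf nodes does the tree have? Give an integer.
Leaves (nodes with no children): A, E, G

Answer: 3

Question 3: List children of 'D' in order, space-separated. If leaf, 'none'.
Node D's children (from adjacency): G

Answer: G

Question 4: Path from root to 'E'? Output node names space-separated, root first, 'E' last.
Walk down from root: B -> E

Answer: B E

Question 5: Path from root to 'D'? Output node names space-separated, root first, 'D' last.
Walk down from root: B -> C -> D

Answer: B C D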